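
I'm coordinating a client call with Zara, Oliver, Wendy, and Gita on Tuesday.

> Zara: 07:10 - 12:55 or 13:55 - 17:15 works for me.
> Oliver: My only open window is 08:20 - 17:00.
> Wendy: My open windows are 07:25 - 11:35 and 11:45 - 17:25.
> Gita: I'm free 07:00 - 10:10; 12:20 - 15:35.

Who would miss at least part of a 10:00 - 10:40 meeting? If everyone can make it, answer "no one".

Zara: free for 10:00-10:40. Oliver: free for 10:00-10:40. Wendy: free for 10:00-10:40. Gita: not fully free for 10:00-10:40.

Gita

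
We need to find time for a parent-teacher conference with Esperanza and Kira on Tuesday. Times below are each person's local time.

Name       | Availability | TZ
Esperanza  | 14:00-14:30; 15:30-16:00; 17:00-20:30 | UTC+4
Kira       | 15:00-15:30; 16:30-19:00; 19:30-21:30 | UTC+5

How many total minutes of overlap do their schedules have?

Esperanza in UTC: 10:00-10:30, 11:30-12:00, 13:00-16:30 (subtract 4h to convert from UTC+4).
Kira in UTC: 10:00-10:30, 11:30-14:00, 14:30-16:30 (subtract 5h to convert from UTC+5).
Esperanza ∩ Kira: 10:00-10:30, 11:30-12:00, 13:00-14:00, 14:30-16:30.
Summing the common windows: 30 + 30 + 60 + 120 = 240 minutes.

240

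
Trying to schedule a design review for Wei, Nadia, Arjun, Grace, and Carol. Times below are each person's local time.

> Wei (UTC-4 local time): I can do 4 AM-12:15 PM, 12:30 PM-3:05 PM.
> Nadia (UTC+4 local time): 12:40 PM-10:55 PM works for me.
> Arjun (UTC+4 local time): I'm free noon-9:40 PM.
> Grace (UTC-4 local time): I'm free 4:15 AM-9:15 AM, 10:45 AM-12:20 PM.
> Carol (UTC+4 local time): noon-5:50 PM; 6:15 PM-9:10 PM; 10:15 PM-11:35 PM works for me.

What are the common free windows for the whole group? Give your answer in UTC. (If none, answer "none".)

Wei in UTC: 08:00-16:15, 16:30-19:05 (add 4h to convert from UTC-4).
Nadia in UTC: 08:40-18:55 (subtract 4h to convert from UTC+4).
Arjun in UTC: 08:00-17:40 (subtract 4h to convert from UTC+4).
Grace in UTC: 08:15-13:15, 14:45-16:20 (add 4h to convert from UTC-4).
Carol in UTC: 08:00-13:50, 14:15-17:10, 18:15-19:35 (subtract 4h to convert from UTC+4).
Wei ∩ Nadia: 08:40-16:15, 16:30-18:55.
Wei ∩ Nadia ∩ Arjun: 08:40-16:15, 16:30-17:40.
Wei ∩ Nadia ∩ Arjun ∩ Grace: 08:40-13:15, 14:45-16:15.
Wei ∩ Nadia ∩ Arjun ∩ Grace ∩ Carol: 08:40-13:15, 14:45-16:15.

08:40-13:15, 14:45-16:15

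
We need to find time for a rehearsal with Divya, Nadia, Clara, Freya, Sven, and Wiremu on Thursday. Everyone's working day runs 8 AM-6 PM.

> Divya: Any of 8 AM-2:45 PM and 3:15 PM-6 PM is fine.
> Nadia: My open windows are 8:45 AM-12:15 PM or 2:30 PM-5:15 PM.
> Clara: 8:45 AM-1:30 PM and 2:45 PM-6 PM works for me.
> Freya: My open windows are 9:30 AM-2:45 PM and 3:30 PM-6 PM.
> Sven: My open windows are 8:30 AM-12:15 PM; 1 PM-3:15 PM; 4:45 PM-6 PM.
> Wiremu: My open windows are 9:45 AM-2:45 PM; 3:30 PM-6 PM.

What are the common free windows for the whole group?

Divya ∩ Nadia: 08:45-12:15, 14:30-14:45, 15:15-17:15.
Divya ∩ Nadia ∩ Clara: 08:45-12:15, 15:15-17:15.
Divya ∩ Nadia ∩ Clara ∩ Freya: 09:30-12:15, 15:30-17:15.
Divya ∩ Nadia ∩ Clara ∩ Freya ∩ Sven: 09:30-12:15, 16:45-17:15.
Divya ∩ Nadia ∩ Clara ∩ Freya ∩ Sven ∩ Wiremu: 09:45-12:15, 16:45-17:15.

09:45-12:15, 16:45-17:15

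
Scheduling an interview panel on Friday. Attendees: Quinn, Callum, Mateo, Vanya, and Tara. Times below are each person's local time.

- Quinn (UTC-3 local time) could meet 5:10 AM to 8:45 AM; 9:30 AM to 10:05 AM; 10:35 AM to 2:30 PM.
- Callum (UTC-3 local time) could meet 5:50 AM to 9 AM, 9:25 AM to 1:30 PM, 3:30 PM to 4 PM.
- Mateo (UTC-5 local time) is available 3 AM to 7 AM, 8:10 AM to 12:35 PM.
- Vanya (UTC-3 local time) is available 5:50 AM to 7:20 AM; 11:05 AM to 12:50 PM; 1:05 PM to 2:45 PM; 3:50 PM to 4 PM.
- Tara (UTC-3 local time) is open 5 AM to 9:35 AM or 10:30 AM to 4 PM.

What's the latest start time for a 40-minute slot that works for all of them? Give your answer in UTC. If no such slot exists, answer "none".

15:10

Quinn in UTC: 08:10-11:45, 12:30-13:05, 13:35-17:30 (add 3h to convert from UTC-3).
Callum in UTC: 08:50-12:00, 12:25-16:30, 18:30-19:00 (add 3h to convert from UTC-3).
Mateo in UTC: 08:00-12:00, 13:10-17:35 (add 5h to convert from UTC-5).
Vanya in UTC: 08:50-10:20, 14:05-15:50, 16:05-17:45, 18:50-19:00 (add 3h to convert from UTC-3).
Tara in UTC: 08:00-12:35, 13:30-19:00 (add 3h to convert from UTC-3).
Quinn ∩ Callum: 08:50-11:45, 12:30-13:05, 13:35-16:30.
Quinn ∩ Callum ∩ Mateo: 08:50-11:45, 13:35-16:30.
Quinn ∩ Callum ∩ Mateo ∩ Vanya: 08:50-10:20, 14:05-15:50, 16:05-16:30.
Quinn ∩ Callum ∩ Mateo ∩ Vanya ∩ Tara: 08:50-10:20, 14:05-15:50, 16:05-16:30.
So the common availability across everyone is 08:50-10:20, 14:05-15:50, 16:05-16:30.
The last common window of at least 40 minutes is 14:05-15:50; a 40-minute meeting can start as late as 15:10 and still end by 15:50.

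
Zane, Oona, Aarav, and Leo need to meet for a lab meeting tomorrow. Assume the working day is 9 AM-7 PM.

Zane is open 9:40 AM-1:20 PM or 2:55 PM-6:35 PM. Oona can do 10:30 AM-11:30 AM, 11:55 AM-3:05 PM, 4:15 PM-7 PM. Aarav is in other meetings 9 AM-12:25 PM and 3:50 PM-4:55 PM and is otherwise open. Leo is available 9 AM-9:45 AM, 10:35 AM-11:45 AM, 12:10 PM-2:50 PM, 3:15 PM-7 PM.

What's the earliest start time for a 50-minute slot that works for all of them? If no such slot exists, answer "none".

12:25

Zane free: 09:40-13:20, 14:55-18:35.
Oona free: 10:30-11:30, 11:55-15:05, 16:15-19:00.
Aarav free: 12:25-15:50, 16:55-19:00 (invert busy blocks within the working day).
Leo free: 09:00-09:45, 10:35-11:45, 12:10-14:50, 15:15-19:00.
Zane ∩ Oona: 10:30-11:30, 11:55-13:20, 14:55-15:05, 16:15-18:35.
Zane ∩ Oona ∩ Aarav: 12:25-13:20, 14:55-15:05, 16:55-18:35.
Zane ∩ Oona ∩ Aarav ∩ Leo: 12:25-13:20, 16:55-18:35.
The first common window of at least 50 minutes is 12:25-13:20, so the earliest start is 12:25.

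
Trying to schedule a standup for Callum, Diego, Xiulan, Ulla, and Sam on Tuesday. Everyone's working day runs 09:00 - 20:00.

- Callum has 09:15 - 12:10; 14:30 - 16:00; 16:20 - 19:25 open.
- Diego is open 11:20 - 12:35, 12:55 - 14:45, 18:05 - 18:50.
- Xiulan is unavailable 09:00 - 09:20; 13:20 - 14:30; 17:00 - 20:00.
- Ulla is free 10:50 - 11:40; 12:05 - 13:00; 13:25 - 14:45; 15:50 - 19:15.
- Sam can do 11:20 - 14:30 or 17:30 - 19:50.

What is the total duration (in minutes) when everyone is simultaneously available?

Callum free: 09:15-12:10, 14:30-16:00, 16:20-19:25.
Diego free: 11:20-12:35, 12:55-14:45, 18:05-18:50.
Xiulan free: 09:20-13:20, 14:30-17:00 (invert busy blocks within the working day).
Ulla free: 10:50-11:40, 12:05-13:00, 13:25-14:45, 15:50-19:15.
Sam free: 11:20-14:30, 17:30-19:50.
Callum ∩ Diego: 11:20-12:10, 14:30-14:45, 18:05-18:50.
Callum ∩ Diego ∩ Xiulan: 11:20-12:10, 14:30-14:45.
Callum ∩ Diego ∩ Xiulan ∩ Ulla: 11:20-11:40, 12:05-12:10, 14:30-14:45.
Callum ∩ Diego ∩ Xiulan ∩ Ulla ∩ Sam: 11:20-11:40, 12:05-12:10.
Those are the intersection windows.
Summing the common windows: 20 + 5 = 25 minutes.

25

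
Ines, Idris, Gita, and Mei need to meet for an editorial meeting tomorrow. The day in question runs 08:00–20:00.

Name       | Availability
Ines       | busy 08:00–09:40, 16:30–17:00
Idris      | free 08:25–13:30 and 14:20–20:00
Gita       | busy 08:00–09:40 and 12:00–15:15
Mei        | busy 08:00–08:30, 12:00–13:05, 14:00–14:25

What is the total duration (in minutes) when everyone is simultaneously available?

Ines free: 09:40-16:30, 17:00-20:00 (invert busy blocks within the working day).
Idris free: 08:25-13:30, 14:20-20:00.
Gita free: 09:40-12:00, 15:15-20:00 (invert busy blocks within the working day).
Mei free: 08:30-12:00, 13:05-14:00, 14:25-20:00 (invert busy blocks within the working day).
Ines ∩ Idris: 09:40-13:30, 14:20-16:30, 17:00-20:00.
Ines ∩ Idris ∩ Gita: 09:40-12:00, 15:15-16:30, 17:00-20:00.
Ines ∩ Idris ∩ Gita ∩ Mei: 09:40-12:00, 15:15-16:30, 17:00-20:00.
Summing the common windows: 140 + 75 + 180 = 395 minutes.

395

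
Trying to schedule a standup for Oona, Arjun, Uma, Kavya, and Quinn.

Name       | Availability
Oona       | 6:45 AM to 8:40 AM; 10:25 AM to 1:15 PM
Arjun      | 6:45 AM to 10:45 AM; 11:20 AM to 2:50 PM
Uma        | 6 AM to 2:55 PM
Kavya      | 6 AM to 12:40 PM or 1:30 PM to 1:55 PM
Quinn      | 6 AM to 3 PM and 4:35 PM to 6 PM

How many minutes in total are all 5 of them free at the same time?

215

Oona ∩ Arjun: 06:45-08:40, 10:25-10:45, 11:20-13:15.
Oona ∩ Arjun ∩ Uma: 06:45-08:40, 10:25-10:45, 11:20-13:15.
Oona ∩ Arjun ∩ Uma ∩ Kavya: 06:45-08:40, 10:25-10:45, 11:20-12:40.
Oona ∩ Arjun ∩ Uma ∩ Kavya ∩ Quinn: 06:45-08:40, 10:25-10:45, 11:20-12:40.
Summing the common windows: 115 + 20 + 80 = 215 minutes.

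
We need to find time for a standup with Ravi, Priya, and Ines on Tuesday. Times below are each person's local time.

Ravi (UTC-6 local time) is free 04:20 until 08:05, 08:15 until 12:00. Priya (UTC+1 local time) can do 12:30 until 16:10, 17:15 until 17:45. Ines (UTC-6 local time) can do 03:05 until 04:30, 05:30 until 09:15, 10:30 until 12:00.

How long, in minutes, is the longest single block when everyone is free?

Ravi in UTC: 10:20-14:05, 14:15-18:00 (add 6h to convert from UTC-6).
Priya in UTC: 11:30-15:10, 16:15-16:45 (subtract 1h to convert from UTC+1).
Ines in UTC: 09:05-10:30, 11:30-15:15, 16:30-18:00 (add 6h to convert from UTC-6).
Ravi ∩ Priya: 11:30-14:05, 14:15-15:10, 16:15-16:45.
Ravi ∩ Priya ∩ Ines: 11:30-14:05, 14:15-15:10, 16:30-16:45.
Those are the intersection windows.
The longest is 11:30-14:05 at 155 minutes.

155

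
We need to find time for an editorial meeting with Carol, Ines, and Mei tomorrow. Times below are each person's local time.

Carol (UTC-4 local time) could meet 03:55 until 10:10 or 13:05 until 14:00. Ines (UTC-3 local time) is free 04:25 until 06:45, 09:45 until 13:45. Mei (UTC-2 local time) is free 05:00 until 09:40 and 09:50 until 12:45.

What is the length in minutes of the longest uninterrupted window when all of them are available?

110

Carol in UTC: 07:55-14:10, 17:05-18:00 (add 4h to convert from UTC-4).
Ines in UTC: 07:25-09:45, 12:45-16:45 (add 3h to convert from UTC-3).
Mei in UTC: 07:00-11:40, 11:50-14:45 (add 2h to convert from UTC-2).
Carol ∩ Ines: 07:55-09:45, 12:45-14:10.
Carol ∩ Ines ∩ Mei: 07:55-09:45, 12:45-14:10.
The longest is 07:55-09:45 at 110 minutes.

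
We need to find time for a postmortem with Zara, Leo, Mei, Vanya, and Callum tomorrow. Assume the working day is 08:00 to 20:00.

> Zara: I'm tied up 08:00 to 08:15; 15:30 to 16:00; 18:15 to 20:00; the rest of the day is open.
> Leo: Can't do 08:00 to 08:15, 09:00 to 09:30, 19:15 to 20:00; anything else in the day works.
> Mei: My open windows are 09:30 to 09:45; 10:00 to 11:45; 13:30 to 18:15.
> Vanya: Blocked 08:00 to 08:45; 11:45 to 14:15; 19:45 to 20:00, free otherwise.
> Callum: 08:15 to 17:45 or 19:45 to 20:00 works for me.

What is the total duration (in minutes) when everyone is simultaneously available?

300

Zara free: 08:15-15:30, 16:00-18:15 (invert busy blocks within the working day).
Leo free: 08:15-09:00, 09:30-19:15 (invert busy blocks within the working day).
Mei free: 09:30-09:45, 10:00-11:45, 13:30-18:15.
Vanya free: 08:45-11:45, 14:15-19:45 (invert busy blocks within the working day).
Callum free: 08:15-17:45, 19:45-20:00.
Zara ∩ Leo: 08:15-09:00, 09:30-15:30, 16:00-18:15.
Zara ∩ Leo ∩ Mei: 09:30-09:45, 10:00-11:45, 13:30-15:30, 16:00-18:15.
Zara ∩ Leo ∩ Mei ∩ Vanya: 09:30-09:45, 10:00-11:45, 14:15-15:30, 16:00-18:15.
Zara ∩ Leo ∩ Mei ∩ Vanya ∩ Callum: 09:30-09:45, 10:00-11:45, 14:15-15:30, 16:00-17:45.
Summing the common windows: 15 + 105 + 75 + 105 = 300 minutes.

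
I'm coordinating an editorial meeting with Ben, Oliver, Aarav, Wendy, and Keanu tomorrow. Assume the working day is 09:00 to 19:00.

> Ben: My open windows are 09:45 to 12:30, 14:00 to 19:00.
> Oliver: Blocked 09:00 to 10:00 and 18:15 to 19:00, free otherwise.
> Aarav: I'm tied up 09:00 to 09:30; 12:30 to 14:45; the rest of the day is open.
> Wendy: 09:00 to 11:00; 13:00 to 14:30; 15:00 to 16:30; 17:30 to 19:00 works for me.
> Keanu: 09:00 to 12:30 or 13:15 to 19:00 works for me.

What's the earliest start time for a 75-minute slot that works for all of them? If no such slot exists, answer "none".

15:00

Ben free: 09:45-12:30, 14:00-19:00.
Oliver free: 10:00-18:15 (invert busy blocks within the working day).
Aarav free: 09:30-12:30, 14:45-19:00 (invert busy blocks within the working day).
Wendy free: 09:00-11:00, 13:00-14:30, 15:00-16:30, 17:30-19:00.
Keanu free: 09:00-12:30, 13:15-19:00.
Ben ∩ Oliver: 10:00-12:30, 14:00-18:15.
Ben ∩ Oliver ∩ Aarav: 10:00-12:30, 14:45-18:15.
Ben ∩ Oliver ∩ Aarav ∩ Wendy: 10:00-11:00, 15:00-16:30, 17:30-18:15.
Ben ∩ Oliver ∩ Aarav ∩ Wendy ∩ Keanu: 10:00-11:00, 15:00-16:30, 17:30-18:15.
The first common window of at least 75 minutes is 15:00-16:30, so the earliest start is 15:00.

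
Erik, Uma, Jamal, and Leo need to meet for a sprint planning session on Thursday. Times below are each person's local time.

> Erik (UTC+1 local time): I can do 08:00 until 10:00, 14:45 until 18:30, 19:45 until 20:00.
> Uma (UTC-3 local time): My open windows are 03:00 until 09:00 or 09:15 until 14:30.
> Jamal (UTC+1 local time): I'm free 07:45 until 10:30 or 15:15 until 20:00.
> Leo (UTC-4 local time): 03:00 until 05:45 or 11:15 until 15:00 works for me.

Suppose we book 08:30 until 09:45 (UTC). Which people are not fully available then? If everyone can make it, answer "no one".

Erik in UTC: 07:00-09:00, 13:45-17:30, 18:45-19:00 (subtract 1h to convert from UTC+1).
Uma in UTC: 06:00-12:00, 12:15-17:30 (add 3h to convert from UTC-3).
Jamal in UTC: 06:45-09:30, 14:15-19:00 (subtract 1h to convert from UTC+1).
Leo in UTC: 07:00-09:45, 15:15-19:00 (add 4h to convert from UTC-4).
Erik: not fully free for 08:30-09:45. Uma: free for 08:30-09:45. Jamal: not fully free for 08:30-09:45. Leo: free for 08:30-09:45.

Erik, Jamal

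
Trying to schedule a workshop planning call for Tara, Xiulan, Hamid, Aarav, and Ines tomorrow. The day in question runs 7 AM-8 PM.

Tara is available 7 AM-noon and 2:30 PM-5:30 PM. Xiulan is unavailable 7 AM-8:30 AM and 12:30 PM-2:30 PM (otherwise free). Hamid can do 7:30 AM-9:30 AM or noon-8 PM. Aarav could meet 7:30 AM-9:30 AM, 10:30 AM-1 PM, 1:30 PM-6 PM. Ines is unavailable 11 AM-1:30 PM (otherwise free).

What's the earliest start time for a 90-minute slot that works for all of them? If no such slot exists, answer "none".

Tara free: 07:00-12:00, 14:30-17:30.
Xiulan free: 08:30-12:30, 14:30-20:00 (invert busy blocks within the working day).
Hamid free: 07:30-09:30, 12:00-20:00.
Aarav free: 07:30-09:30, 10:30-13:00, 13:30-18:00.
Ines free: 07:00-11:00, 13:30-20:00 (invert busy blocks within the working day).
Tara ∩ Xiulan: 08:30-12:00, 14:30-17:30.
Tara ∩ Xiulan ∩ Hamid: 08:30-09:30, 14:30-17:30.
Tara ∩ Xiulan ∩ Hamid ∩ Aarav: 08:30-09:30, 14:30-17:30.
Tara ∩ Xiulan ∩ Hamid ∩ Aarav ∩ Ines: 08:30-09:30, 14:30-17:30.
The first common window of at least 90 minutes is 14:30-17:30, so the earliest start is 14:30.

14:30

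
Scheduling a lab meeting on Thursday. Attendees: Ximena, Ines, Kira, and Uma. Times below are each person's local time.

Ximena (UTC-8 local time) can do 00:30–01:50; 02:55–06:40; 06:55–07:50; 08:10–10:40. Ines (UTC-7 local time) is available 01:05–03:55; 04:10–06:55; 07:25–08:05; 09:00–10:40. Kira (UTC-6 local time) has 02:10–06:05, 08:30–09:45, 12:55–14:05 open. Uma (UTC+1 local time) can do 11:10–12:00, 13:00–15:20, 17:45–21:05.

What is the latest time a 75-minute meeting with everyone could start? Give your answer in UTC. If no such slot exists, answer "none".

none

Ximena in UTC: 08:30-09:50, 10:55-14:40, 14:55-15:50, 16:10-18:40 (add 8h to convert from UTC-8).
Ines in UTC: 08:05-10:55, 11:10-13:55, 14:25-15:05, 16:00-17:40 (add 7h to convert from UTC-7).
Kira in UTC: 08:10-12:05, 14:30-15:45, 18:55-20:05 (add 6h to convert from UTC-6).
Uma in UTC: 10:10-11:00, 12:00-14:20, 16:45-20:05 (subtract 1h to convert from UTC+1).
Ximena ∩ Ines: 08:30-09:50, 11:10-13:55, 14:25-14:40, 14:55-15:05, 16:10-17:40.
Ximena ∩ Ines ∩ Kira: 08:30-09:50, 11:10-12:05, 14:30-14:40, 14:55-15:05.
Ximena ∩ Ines ∩ Kira ∩ Uma: 12:00-12:05.
So the common availability across everyone is 12:00-12:05.
No common window is at least 75 minutes long.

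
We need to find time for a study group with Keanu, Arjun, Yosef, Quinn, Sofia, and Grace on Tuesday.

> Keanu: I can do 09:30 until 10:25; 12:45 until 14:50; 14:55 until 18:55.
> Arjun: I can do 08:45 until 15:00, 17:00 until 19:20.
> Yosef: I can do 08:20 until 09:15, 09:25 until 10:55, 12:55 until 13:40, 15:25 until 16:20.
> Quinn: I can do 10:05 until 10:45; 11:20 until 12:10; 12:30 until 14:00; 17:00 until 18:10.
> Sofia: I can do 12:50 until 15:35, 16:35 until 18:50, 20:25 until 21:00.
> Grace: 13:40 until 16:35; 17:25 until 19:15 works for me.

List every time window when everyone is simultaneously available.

Keanu ∩ Arjun: 09:30-10:25, 12:45-14:50, 14:55-15:00, 17:00-18:55.
Keanu ∩ Arjun ∩ Yosef: 09:30-10:25, 12:55-13:40.
Keanu ∩ Arjun ∩ Yosef ∩ Quinn: 10:05-10:25, 12:55-13:40.
Keanu ∩ Arjun ∩ Yosef ∩ Quinn ∩ Sofia: 12:55-13:40.
Keanu ∩ Arjun ∩ Yosef ∩ Quinn ∩ Sofia ∩ Grace: ∅.
There is no time when everyone is free.

none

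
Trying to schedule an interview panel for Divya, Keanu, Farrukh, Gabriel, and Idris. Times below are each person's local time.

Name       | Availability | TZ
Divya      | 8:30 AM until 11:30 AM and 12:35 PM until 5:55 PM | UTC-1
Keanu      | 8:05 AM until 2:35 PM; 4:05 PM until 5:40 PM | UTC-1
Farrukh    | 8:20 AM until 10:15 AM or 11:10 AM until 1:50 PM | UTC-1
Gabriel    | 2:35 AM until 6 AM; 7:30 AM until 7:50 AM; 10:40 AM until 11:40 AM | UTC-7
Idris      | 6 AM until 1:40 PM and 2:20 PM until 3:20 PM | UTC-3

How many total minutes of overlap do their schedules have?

Divya in UTC: 09:30-12:30, 13:35-18:55 (add 1h to convert from UTC-1).
Keanu in UTC: 09:05-15:35, 17:05-18:40 (add 1h to convert from UTC-1).
Farrukh in UTC: 09:20-11:15, 12:10-14:50 (add 1h to convert from UTC-1).
Gabriel in UTC: 09:35-13:00, 14:30-14:50, 17:40-18:40 (add 7h to convert from UTC-7).
Idris in UTC: 09:00-16:40, 17:20-18:20 (add 3h to convert from UTC-3).
Divya ∩ Keanu: 09:30-12:30, 13:35-15:35, 17:05-18:40.
Divya ∩ Keanu ∩ Farrukh: 09:30-11:15, 12:10-12:30, 13:35-14:50.
Divya ∩ Keanu ∩ Farrukh ∩ Gabriel: 09:35-11:15, 12:10-12:30, 14:30-14:50.
Divya ∩ Keanu ∩ Farrukh ∩ Gabriel ∩ Idris: 09:35-11:15, 12:10-12:30, 14:30-14:50.
Summing the common windows: 100 + 20 + 20 = 140 minutes.

140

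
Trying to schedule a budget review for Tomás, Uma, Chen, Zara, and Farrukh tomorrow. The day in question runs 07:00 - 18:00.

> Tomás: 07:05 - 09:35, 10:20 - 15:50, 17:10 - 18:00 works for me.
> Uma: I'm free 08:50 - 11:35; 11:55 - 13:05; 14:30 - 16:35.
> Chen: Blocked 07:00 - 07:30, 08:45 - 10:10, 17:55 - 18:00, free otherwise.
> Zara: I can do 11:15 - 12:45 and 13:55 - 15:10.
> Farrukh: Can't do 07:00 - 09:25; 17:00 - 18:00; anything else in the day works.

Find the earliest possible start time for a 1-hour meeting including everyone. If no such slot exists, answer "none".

Tomás free: 07:05-09:35, 10:20-15:50, 17:10-18:00.
Uma free: 08:50-11:35, 11:55-13:05, 14:30-16:35.
Chen free: 07:30-08:45, 10:10-17:55 (invert busy blocks within the working day).
Zara free: 11:15-12:45, 13:55-15:10.
Farrukh free: 09:25-17:00 (invert busy blocks within the working day).
Tomás ∩ Uma: 08:50-09:35, 10:20-11:35, 11:55-13:05, 14:30-15:50.
Tomás ∩ Uma ∩ Chen: 10:20-11:35, 11:55-13:05, 14:30-15:50.
Tomás ∩ Uma ∩ Chen ∩ Zara: 11:15-11:35, 11:55-12:45, 14:30-15:10.
Tomás ∩ Uma ∩ Chen ∩ Zara ∩ Farrukh: 11:15-11:35, 11:55-12:45, 14:30-15:10.
No common window is at least 60 minutes long.

none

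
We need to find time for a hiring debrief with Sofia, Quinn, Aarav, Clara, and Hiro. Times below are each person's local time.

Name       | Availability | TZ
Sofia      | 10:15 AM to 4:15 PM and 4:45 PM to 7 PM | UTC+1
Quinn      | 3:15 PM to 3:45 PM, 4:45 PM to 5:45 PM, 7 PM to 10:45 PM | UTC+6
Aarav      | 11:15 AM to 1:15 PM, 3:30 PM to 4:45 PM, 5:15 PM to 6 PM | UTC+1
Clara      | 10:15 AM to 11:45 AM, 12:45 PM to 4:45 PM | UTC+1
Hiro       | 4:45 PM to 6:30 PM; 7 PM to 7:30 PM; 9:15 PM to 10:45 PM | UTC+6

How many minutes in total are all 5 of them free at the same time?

Sofia in UTC: 09:15-15:15, 15:45-18:00 (subtract 1h to convert from UTC+1).
Quinn in UTC: 09:15-09:45, 10:45-11:45, 13:00-16:45 (subtract 6h to convert from UTC+6).
Aarav in UTC: 10:15-12:15, 14:30-15:45, 16:15-17:00 (subtract 1h to convert from UTC+1).
Clara in UTC: 09:15-10:45, 11:45-15:45 (subtract 1h to convert from UTC+1).
Hiro in UTC: 10:45-12:30, 13:00-13:30, 15:15-16:45 (subtract 6h to convert from UTC+6).
Sofia ∩ Quinn: 09:15-09:45, 10:45-11:45, 13:00-15:15, 15:45-16:45.
Sofia ∩ Quinn ∩ Aarav: 10:45-11:45, 14:30-15:15, 16:15-16:45.
Sofia ∩ Quinn ∩ Aarav ∩ Clara: 14:30-15:15.
Sofia ∩ Quinn ∩ Aarav ∩ Clara ∩ Hiro: ∅.
There is no time when everyone is free.
There is no common window, so the total is 0 minutes.

0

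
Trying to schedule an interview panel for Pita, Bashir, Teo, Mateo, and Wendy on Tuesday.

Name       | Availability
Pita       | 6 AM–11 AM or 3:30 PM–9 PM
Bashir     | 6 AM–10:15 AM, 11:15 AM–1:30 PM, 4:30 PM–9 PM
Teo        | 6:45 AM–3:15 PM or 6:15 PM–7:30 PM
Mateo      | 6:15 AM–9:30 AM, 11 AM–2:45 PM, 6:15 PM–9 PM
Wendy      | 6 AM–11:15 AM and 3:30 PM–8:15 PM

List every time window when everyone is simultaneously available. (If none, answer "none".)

06:45-09:30, 18:15-19:30

Pita ∩ Bashir: 06:00-10:15, 16:30-21:00.
Pita ∩ Bashir ∩ Teo: 06:45-10:15, 18:15-19:30.
Pita ∩ Bashir ∩ Teo ∩ Mateo: 06:45-09:30, 18:15-19:30.
Pita ∩ Bashir ∩ Teo ∩ Mateo ∩ Wendy: 06:45-09:30, 18:15-19:30.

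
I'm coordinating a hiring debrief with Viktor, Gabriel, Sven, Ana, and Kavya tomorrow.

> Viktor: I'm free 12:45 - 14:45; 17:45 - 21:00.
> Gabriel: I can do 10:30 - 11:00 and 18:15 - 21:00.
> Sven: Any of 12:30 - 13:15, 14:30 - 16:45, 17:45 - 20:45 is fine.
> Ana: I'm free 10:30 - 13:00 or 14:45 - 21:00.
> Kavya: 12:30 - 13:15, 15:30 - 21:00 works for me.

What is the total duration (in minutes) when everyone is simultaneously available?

Viktor ∩ Gabriel: 18:15-21:00.
Viktor ∩ Gabriel ∩ Sven: 18:15-20:45.
Viktor ∩ Gabriel ∩ Sven ∩ Ana: 18:15-20:45.
Viktor ∩ Gabriel ∩ Sven ∩ Ana ∩ Kavya: 18:15-20:45.
That's a single block of 150 minutes.

150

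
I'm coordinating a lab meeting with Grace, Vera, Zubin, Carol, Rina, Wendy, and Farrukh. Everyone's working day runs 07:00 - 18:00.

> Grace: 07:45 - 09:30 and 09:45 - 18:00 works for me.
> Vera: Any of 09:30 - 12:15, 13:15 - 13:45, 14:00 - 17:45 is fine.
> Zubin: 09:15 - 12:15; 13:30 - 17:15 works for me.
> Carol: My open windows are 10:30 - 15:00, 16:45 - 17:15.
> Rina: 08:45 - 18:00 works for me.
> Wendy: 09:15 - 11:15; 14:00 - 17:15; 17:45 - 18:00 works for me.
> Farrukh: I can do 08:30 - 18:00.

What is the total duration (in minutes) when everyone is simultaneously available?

Grace ∩ Vera: 09:45-12:15, 13:15-13:45, 14:00-17:45.
Grace ∩ Vera ∩ Zubin: 09:45-12:15, 13:30-13:45, 14:00-17:15.
Grace ∩ Vera ∩ Zubin ∩ Carol: 10:30-12:15, 13:30-13:45, 14:00-15:00, 16:45-17:15.
Grace ∩ Vera ∩ Zubin ∩ Carol ∩ Rina: 10:30-12:15, 13:30-13:45, 14:00-15:00, 16:45-17:15.
Grace ∩ Vera ∩ Zubin ∩ Carol ∩ Rina ∩ Wendy: 10:30-11:15, 14:00-15:00, 16:45-17:15.
Grace ∩ Vera ∩ Zubin ∩ Carol ∩ Rina ∩ Wendy ∩ Farrukh: 10:30-11:15, 14:00-15:00, 16:45-17:15.
Summing the common windows: 45 + 60 + 30 = 135 minutes.

135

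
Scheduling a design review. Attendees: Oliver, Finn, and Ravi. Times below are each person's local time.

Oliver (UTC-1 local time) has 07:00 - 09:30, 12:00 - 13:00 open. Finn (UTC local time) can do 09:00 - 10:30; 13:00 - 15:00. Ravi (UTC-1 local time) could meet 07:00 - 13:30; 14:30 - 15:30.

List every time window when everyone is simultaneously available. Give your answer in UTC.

Oliver in UTC: 08:00-10:30, 13:00-14:00 (add 1h to convert from UTC-1).
Finn in UTC: 09:00-10:30, 13:00-15:00.
Ravi in UTC: 08:00-14:30, 15:30-16:30 (add 1h to convert from UTC-1).
Oliver ∩ Finn: 09:00-10:30, 13:00-14:00.
Oliver ∩ Finn ∩ Ravi: 09:00-10:30, 13:00-14:00.

09:00-10:30, 13:00-14:00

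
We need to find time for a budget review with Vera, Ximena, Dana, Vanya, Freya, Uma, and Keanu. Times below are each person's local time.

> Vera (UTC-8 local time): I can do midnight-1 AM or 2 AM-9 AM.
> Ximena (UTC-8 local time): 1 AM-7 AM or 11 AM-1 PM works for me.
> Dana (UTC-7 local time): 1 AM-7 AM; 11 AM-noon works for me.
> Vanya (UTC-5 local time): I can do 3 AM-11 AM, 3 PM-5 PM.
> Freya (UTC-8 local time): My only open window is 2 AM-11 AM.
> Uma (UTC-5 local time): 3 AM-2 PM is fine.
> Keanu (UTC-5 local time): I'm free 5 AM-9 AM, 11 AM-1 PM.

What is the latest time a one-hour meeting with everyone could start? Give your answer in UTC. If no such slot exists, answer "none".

Vera in UTC: 08:00-09:00, 10:00-17:00 (add 8h to convert from UTC-8).
Ximena in UTC: 09:00-15:00, 19:00-21:00 (add 8h to convert from UTC-8).
Dana in UTC: 08:00-14:00, 18:00-19:00 (add 7h to convert from UTC-7).
Vanya in UTC: 08:00-16:00, 20:00-22:00 (add 5h to convert from UTC-5).
Freya in UTC: 10:00-19:00 (add 8h to convert from UTC-8).
Uma in UTC: 08:00-19:00 (add 5h to convert from UTC-5).
Keanu in UTC: 10:00-14:00, 16:00-18:00 (add 5h to convert from UTC-5).
Vera ∩ Ximena: 10:00-15:00.
Vera ∩ Ximena ∩ Dana: 10:00-14:00.
Vera ∩ Ximena ∩ Dana ∩ Vanya: 10:00-14:00.
Vera ∩ Ximena ∩ Dana ∩ Vanya ∩ Freya: 10:00-14:00.
Vera ∩ Ximena ∩ Dana ∩ Vanya ∩ Freya ∩ Uma: 10:00-14:00.
Vera ∩ Ximena ∩ Dana ∩ Vanya ∩ Freya ∩ Uma ∩ Keanu: 10:00-14:00.
So the common availability across everyone is 10:00-14:00.
The last common window of at least 60 minutes is 10:00-14:00; a 60-minute meeting can start as late as 13:00 and still end by 14:00.

13:00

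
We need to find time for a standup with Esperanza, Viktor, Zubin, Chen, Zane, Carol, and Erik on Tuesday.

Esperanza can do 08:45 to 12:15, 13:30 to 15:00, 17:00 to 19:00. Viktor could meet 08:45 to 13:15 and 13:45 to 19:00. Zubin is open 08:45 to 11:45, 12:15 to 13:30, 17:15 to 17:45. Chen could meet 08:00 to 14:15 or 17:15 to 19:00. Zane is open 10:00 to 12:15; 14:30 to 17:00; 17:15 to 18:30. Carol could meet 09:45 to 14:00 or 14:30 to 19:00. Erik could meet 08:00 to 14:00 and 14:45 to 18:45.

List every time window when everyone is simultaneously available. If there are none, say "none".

10:00-11:45, 17:15-17:45

Esperanza ∩ Viktor: 08:45-12:15, 13:45-15:00, 17:00-19:00.
Esperanza ∩ Viktor ∩ Zubin: 08:45-11:45, 17:15-17:45.
Esperanza ∩ Viktor ∩ Zubin ∩ Chen: 08:45-11:45, 17:15-17:45.
Esperanza ∩ Viktor ∩ Zubin ∩ Chen ∩ Zane: 10:00-11:45, 17:15-17:45.
Esperanza ∩ Viktor ∩ Zubin ∩ Chen ∩ Zane ∩ Carol: 10:00-11:45, 17:15-17:45.
Esperanza ∩ Viktor ∩ Zubin ∩ Chen ∩ Zane ∩ Carol ∩ Erik: 10:00-11:45, 17:15-17:45.
So the common availability across everyone is 10:00-11:45, 17:15-17:45.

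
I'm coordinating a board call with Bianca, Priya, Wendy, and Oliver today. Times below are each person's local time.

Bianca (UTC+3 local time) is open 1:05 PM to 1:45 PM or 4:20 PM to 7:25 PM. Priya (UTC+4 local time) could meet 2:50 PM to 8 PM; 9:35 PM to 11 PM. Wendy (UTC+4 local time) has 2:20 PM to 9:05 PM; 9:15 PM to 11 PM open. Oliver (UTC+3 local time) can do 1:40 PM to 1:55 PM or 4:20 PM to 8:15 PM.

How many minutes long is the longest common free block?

Bianca in UTC: 10:05-10:45, 13:20-16:25 (subtract 3h to convert from UTC+3).
Priya in UTC: 10:50-16:00, 17:35-19:00 (subtract 4h to convert from UTC+4).
Wendy in UTC: 10:20-17:05, 17:15-19:00 (subtract 4h to convert from UTC+4).
Oliver in UTC: 10:40-10:55, 13:20-17:15 (subtract 3h to convert from UTC+3).
Bianca ∩ Priya: 13:20-16:00.
Bianca ∩ Priya ∩ Wendy: 13:20-16:00.
Bianca ∩ Priya ∩ Wendy ∩ Oliver: 13:20-16:00.
Those are the intersection windows.
The longest is 13:20-16:00 at 160 minutes.

160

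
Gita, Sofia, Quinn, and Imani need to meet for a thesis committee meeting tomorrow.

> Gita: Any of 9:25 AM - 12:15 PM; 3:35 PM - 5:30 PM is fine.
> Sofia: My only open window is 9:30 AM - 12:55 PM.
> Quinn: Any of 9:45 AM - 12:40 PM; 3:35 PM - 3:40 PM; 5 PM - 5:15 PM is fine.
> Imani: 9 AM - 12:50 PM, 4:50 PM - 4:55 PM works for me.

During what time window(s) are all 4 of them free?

Gita ∩ Sofia: 09:30-12:15.
Gita ∩ Sofia ∩ Quinn: 09:45-12:15.
Gita ∩ Sofia ∩ Quinn ∩ Imani: 09:45-12:15.

09:45-12:15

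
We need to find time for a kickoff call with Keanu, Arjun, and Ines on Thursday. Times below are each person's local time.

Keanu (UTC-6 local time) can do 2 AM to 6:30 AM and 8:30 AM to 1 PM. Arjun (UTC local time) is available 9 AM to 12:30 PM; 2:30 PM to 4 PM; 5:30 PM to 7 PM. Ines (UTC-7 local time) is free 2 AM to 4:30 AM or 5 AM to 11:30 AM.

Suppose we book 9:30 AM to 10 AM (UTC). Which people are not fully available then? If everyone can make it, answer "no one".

no one

Keanu in UTC: 08:00-12:30, 14:30-19:00 (add 6h to convert from UTC-6).
Arjun in UTC: 09:00-12:30, 14:30-16:00, 17:30-19:00.
Ines in UTC: 09:00-11:30, 12:00-18:30 (add 7h to convert from UTC-7).
Keanu: free for 09:30-10:00. Arjun: free for 09:30-10:00. Ines: free for 09:30-10:00.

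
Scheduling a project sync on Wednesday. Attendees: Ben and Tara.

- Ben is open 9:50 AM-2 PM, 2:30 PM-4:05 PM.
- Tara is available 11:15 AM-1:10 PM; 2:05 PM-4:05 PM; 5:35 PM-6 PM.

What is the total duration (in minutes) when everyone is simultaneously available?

Ben ∩ Tara: 11:15-13:10, 14:30-16:05.
So the common availability across everyone is 11:15-13:10, 14:30-16:05.
Summing the common windows: 115 + 95 = 210 minutes.

210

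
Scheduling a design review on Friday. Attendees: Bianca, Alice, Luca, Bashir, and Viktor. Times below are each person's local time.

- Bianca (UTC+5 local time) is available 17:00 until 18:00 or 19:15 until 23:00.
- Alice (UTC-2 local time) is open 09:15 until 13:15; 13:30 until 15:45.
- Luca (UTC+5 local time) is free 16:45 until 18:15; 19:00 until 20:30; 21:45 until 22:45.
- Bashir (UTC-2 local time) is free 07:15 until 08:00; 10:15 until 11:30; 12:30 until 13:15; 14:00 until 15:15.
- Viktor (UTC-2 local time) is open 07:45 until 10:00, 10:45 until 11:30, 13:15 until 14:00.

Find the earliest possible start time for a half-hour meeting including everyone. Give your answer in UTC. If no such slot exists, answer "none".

Bianca in UTC: 12:00-13:00, 14:15-18:00 (subtract 5h to convert from UTC+5).
Alice in UTC: 11:15-15:15, 15:30-17:45 (add 2h to convert from UTC-2).
Luca in UTC: 11:45-13:15, 14:00-15:30, 16:45-17:45 (subtract 5h to convert from UTC+5).
Bashir in UTC: 09:15-10:00, 12:15-13:30, 14:30-15:15, 16:00-17:15 (add 2h to convert from UTC-2).
Viktor in UTC: 09:45-12:00, 12:45-13:30, 15:15-16:00 (add 2h to convert from UTC-2).
Bianca ∩ Alice: 12:00-13:00, 14:15-15:15, 15:30-17:45.
Bianca ∩ Alice ∩ Luca: 12:00-13:00, 14:15-15:15, 16:45-17:45.
Bianca ∩ Alice ∩ Luca ∩ Bashir: 12:15-13:00, 14:30-15:15, 16:45-17:15.
Bianca ∩ Alice ∩ Luca ∩ Bashir ∩ Viktor: 12:45-13:00.
No common window is at least 30 minutes long.

none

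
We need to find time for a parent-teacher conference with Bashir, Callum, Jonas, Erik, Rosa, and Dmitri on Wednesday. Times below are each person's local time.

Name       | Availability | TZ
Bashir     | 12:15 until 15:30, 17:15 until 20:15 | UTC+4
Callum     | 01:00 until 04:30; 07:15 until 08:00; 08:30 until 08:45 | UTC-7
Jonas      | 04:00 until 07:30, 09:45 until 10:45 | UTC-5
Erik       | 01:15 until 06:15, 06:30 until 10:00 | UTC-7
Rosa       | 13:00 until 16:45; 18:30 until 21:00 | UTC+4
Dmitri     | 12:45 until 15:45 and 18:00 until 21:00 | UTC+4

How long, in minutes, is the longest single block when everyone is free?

150

Bashir in UTC: 08:15-11:30, 13:15-16:15 (subtract 4h to convert from UTC+4).
Callum in UTC: 08:00-11:30, 14:15-15:00, 15:30-15:45 (add 7h to convert from UTC-7).
Jonas in UTC: 09:00-12:30, 14:45-15:45 (add 5h to convert from UTC-5).
Erik in UTC: 08:15-13:15, 13:30-17:00 (add 7h to convert from UTC-7).
Rosa in UTC: 09:00-12:45, 14:30-17:00 (subtract 4h to convert from UTC+4).
Dmitri in UTC: 08:45-11:45, 14:00-17:00 (subtract 4h to convert from UTC+4).
Bashir ∩ Callum: 08:15-11:30, 14:15-15:00, 15:30-15:45.
Bashir ∩ Callum ∩ Jonas: 09:00-11:30, 14:45-15:00, 15:30-15:45.
Bashir ∩ Callum ∩ Jonas ∩ Erik: 09:00-11:30, 14:45-15:00, 15:30-15:45.
Bashir ∩ Callum ∩ Jonas ∩ Erik ∩ Rosa: 09:00-11:30, 14:45-15:00, 15:30-15:45.
Bashir ∩ Callum ∩ Jonas ∩ Erik ∩ Rosa ∩ Dmitri: 09:00-11:30, 14:45-15:00, 15:30-15:45.
So the common availability across everyone is 09:00-11:30, 14:45-15:00, 15:30-15:45.
The longest is 09:00-11:30 at 150 minutes.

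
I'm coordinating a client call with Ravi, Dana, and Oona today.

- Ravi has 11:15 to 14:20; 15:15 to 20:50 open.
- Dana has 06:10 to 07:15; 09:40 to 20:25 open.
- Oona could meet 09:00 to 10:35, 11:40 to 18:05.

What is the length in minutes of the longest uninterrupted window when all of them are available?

170

Ravi ∩ Dana: 11:15-14:20, 15:15-20:25.
Ravi ∩ Dana ∩ Oona: 11:40-14:20, 15:15-18:05.
The longest is 15:15-18:05 at 170 minutes.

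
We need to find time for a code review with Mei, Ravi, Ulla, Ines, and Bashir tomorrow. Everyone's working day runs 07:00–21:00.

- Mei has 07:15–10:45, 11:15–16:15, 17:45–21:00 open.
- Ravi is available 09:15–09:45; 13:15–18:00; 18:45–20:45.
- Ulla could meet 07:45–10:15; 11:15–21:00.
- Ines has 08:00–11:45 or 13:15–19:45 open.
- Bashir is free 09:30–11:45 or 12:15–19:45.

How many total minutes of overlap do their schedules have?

Mei ∩ Ravi: 09:15-09:45, 13:15-16:15, 17:45-18:00, 18:45-20:45.
Mei ∩ Ravi ∩ Ulla: 09:15-09:45, 13:15-16:15, 17:45-18:00, 18:45-20:45.
Mei ∩ Ravi ∩ Ulla ∩ Ines: 09:15-09:45, 13:15-16:15, 17:45-18:00, 18:45-19:45.
Mei ∩ Ravi ∩ Ulla ∩ Ines ∩ Bashir: 09:30-09:45, 13:15-16:15, 17:45-18:00, 18:45-19:45.
Summing the common windows: 15 + 180 + 15 + 60 = 270 minutes.

270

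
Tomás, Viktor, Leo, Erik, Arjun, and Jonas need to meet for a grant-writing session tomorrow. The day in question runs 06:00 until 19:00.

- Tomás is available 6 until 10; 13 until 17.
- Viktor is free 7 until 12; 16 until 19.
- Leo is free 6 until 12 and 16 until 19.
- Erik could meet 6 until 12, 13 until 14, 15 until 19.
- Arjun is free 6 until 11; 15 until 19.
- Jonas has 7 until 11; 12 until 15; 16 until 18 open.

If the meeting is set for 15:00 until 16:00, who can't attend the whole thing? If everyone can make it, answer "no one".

Jonas, Leo, Viktor

Tomás: free for 15:00-16:00. Viktor: not fully free for 15:00-16:00. Leo: not fully free for 15:00-16:00. Erik: free for 15:00-16:00. Arjun: free for 15:00-16:00. Jonas: not fully free for 15:00-16:00.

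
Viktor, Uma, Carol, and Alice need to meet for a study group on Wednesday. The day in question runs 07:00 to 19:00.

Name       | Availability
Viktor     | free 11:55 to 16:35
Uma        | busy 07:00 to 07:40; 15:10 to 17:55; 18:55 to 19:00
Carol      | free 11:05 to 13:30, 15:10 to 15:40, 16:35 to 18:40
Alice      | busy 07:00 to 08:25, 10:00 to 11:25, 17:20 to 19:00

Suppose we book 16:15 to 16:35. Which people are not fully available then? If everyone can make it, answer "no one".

Viktor free: 11:55-16:35.
Uma free: 07:40-15:10, 17:55-18:55 (invert busy blocks within the working day).
Carol free: 11:05-13:30, 15:10-15:40, 16:35-18:40.
Alice free: 08:25-10:00, 11:25-17:20 (invert busy blocks within the working day).
Viktor: free for 16:15-16:35. Uma: not fully free for 16:15-16:35. Carol: not fully free for 16:15-16:35. Alice: free for 16:15-16:35.

Carol, Uma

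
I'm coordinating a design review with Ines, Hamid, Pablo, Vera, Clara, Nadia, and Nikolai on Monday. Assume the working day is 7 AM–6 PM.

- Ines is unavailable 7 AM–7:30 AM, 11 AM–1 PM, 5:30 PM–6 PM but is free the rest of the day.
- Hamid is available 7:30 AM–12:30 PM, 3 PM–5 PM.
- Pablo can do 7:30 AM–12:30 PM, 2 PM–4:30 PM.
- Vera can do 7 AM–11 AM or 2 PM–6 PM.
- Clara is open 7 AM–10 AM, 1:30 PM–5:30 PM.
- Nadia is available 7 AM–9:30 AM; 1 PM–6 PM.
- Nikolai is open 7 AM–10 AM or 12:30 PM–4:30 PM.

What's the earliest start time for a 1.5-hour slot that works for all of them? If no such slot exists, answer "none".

07:30

Ines free: 07:30-11:00, 13:00-17:30 (invert busy blocks within the working day).
Hamid free: 07:30-12:30, 15:00-17:00.
Pablo free: 07:30-12:30, 14:00-16:30.
Vera free: 07:00-11:00, 14:00-18:00.
Clara free: 07:00-10:00, 13:30-17:30.
Nadia free: 07:00-09:30, 13:00-18:00.
Nikolai free: 07:00-10:00, 12:30-16:30.
Ines ∩ Hamid: 07:30-11:00, 15:00-17:00.
Ines ∩ Hamid ∩ Pablo: 07:30-11:00, 15:00-16:30.
Ines ∩ Hamid ∩ Pablo ∩ Vera: 07:30-11:00, 15:00-16:30.
Ines ∩ Hamid ∩ Pablo ∩ Vera ∩ Clara: 07:30-10:00, 15:00-16:30.
Ines ∩ Hamid ∩ Pablo ∩ Vera ∩ Clara ∩ Nadia: 07:30-09:30, 15:00-16:30.
Ines ∩ Hamid ∩ Pablo ∩ Vera ∩ Clara ∩ Nadia ∩ Nikolai: 07:30-09:30, 15:00-16:30.
So the common availability across everyone is 07:30-09:30, 15:00-16:30.
The first common window of at least 90 minutes is 07:30-09:30, so the earliest start is 07:30.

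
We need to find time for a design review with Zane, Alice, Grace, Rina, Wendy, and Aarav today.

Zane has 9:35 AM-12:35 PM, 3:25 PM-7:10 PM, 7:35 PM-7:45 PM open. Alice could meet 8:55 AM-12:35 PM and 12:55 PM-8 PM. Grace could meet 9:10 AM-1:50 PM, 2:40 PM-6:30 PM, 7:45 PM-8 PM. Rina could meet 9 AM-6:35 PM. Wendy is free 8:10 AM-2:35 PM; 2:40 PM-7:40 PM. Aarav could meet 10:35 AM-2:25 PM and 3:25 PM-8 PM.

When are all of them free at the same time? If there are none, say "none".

10:35-12:35, 15:25-18:30

Zane ∩ Alice: 09:35-12:35, 15:25-19:10, 19:35-19:45.
Zane ∩ Alice ∩ Grace: 09:35-12:35, 15:25-18:30.
Zane ∩ Alice ∩ Grace ∩ Rina: 09:35-12:35, 15:25-18:30.
Zane ∩ Alice ∩ Grace ∩ Rina ∩ Wendy: 09:35-12:35, 15:25-18:30.
Zane ∩ Alice ∩ Grace ∩ Rina ∩ Wendy ∩ Aarav: 10:35-12:35, 15:25-18:30.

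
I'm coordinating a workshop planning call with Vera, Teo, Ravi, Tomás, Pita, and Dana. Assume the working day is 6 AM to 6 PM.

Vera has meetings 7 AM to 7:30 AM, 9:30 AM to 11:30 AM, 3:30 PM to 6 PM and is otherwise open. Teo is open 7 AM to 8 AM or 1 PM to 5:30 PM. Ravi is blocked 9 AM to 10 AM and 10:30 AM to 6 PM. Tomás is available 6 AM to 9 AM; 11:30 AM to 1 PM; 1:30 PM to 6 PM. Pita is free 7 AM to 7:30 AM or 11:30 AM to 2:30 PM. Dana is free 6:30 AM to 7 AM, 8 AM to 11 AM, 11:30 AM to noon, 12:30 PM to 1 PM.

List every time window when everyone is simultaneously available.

none

Vera free: 06:00-07:00, 07:30-09:30, 11:30-15:30 (invert busy blocks within the working day).
Teo free: 07:00-08:00, 13:00-17:30.
Ravi free: 06:00-09:00, 10:00-10:30 (invert busy blocks within the working day).
Tomás free: 06:00-09:00, 11:30-13:00, 13:30-18:00.
Pita free: 07:00-07:30, 11:30-14:30.
Dana free: 06:30-07:00, 08:00-11:00, 11:30-12:00, 12:30-13:00.
Vera ∩ Teo: 07:30-08:00, 13:00-15:30.
Vera ∩ Teo ∩ Ravi: 07:30-08:00.
Vera ∩ Teo ∩ Ravi ∩ Tomás: 07:30-08:00.
Vera ∩ Teo ∩ Ravi ∩ Tomás ∩ Pita: ∅.
Vera ∩ Teo ∩ Ravi ∩ Tomás ∩ Pita ∩ Dana: ∅.
There is no time when everyone is free.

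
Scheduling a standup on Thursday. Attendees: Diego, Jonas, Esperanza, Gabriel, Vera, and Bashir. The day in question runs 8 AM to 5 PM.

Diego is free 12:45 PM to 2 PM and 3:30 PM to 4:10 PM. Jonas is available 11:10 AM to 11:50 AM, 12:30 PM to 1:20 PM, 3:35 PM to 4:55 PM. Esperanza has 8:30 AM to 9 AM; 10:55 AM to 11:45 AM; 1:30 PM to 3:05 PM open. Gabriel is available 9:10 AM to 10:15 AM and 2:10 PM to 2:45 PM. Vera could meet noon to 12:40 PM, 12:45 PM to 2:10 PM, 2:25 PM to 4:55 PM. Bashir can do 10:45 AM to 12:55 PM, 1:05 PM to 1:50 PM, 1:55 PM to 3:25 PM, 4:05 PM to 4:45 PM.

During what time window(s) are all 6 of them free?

Diego ∩ Jonas: 12:45-13:20, 15:35-16:10.
Diego ∩ Jonas ∩ Esperanza: ∅.
Diego ∩ Jonas ∩ Esperanza ∩ Gabriel: ∅.
Diego ∩ Jonas ∩ Esperanza ∩ Gabriel ∩ Vera: ∅.
Diego ∩ Jonas ∩ Esperanza ∩ Gabriel ∩ Vera ∩ Bashir: ∅.
There is no time when everyone is free.

none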